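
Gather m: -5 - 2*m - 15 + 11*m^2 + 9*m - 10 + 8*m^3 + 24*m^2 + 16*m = 8*m^3 + 35*m^2 + 23*m - 30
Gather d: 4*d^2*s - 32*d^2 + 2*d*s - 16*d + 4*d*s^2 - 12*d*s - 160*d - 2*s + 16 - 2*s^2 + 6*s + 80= d^2*(4*s - 32) + d*(4*s^2 - 10*s - 176) - 2*s^2 + 4*s + 96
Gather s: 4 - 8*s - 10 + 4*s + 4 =-4*s - 2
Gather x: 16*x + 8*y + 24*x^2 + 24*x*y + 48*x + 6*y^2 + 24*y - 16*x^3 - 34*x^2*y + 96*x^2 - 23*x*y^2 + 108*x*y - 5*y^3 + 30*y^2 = -16*x^3 + x^2*(120 - 34*y) + x*(-23*y^2 + 132*y + 64) - 5*y^3 + 36*y^2 + 32*y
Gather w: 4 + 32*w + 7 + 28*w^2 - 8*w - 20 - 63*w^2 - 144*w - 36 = -35*w^2 - 120*w - 45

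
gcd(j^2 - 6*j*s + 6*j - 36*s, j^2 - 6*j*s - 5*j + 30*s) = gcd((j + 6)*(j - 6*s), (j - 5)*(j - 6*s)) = -j + 6*s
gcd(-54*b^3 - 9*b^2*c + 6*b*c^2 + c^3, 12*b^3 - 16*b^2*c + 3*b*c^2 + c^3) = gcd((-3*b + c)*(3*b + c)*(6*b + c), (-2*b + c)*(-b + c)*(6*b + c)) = 6*b + c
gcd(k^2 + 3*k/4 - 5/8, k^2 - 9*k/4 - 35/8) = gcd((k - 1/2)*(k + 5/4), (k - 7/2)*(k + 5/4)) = k + 5/4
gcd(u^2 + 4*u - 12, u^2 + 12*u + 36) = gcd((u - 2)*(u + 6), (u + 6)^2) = u + 6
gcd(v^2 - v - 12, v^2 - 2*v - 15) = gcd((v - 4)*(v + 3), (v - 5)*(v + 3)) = v + 3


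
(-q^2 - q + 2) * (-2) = 2*q^2 + 2*q - 4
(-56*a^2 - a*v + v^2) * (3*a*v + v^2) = -168*a^3*v - 59*a^2*v^2 + 2*a*v^3 + v^4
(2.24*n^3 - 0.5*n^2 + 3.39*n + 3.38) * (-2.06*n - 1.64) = -4.6144*n^4 - 2.6436*n^3 - 6.1634*n^2 - 12.5224*n - 5.5432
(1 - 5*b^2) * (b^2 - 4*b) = -5*b^4 + 20*b^3 + b^2 - 4*b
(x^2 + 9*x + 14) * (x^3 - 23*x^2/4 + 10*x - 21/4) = x^5 + 13*x^4/4 - 111*x^3/4 + 17*x^2/4 + 371*x/4 - 147/2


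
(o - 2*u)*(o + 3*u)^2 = o^3 + 4*o^2*u - 3*o*u^2 - 18*u^3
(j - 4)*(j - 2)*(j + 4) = j^3 - 2*j^2 - 16*j + 32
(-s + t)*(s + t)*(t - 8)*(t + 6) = -s^2*t^2 + 2*s^2*t + 48*s^2 + t^4 - 2*t^3 - 48*t^2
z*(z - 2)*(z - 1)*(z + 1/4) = z^4 - 11*z^3/4 + 5*z^2/4 + z/2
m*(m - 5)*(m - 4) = m^3 - 9*m^2 + 20*m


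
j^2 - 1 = (j - 1)*(j + 1)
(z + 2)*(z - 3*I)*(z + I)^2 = z^4 + 2*z^3 - I*z^3 + 5*z^2 - 2*I*z^2 + 10*z + 3*I*z + 6*I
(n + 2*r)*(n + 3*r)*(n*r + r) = n^3*r + 5*n^2*r^2 + n^2*r + 6*n*r^3 + 5*n*r^2 + 6*r^3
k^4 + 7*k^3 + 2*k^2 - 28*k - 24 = (k - 2)*(k + 1)*(k + 2)*(k + 6)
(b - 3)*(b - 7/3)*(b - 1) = b^3 - 19*b^2/3 + 37*b/3 - 7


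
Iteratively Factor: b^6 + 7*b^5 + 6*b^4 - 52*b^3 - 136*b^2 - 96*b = (b + 2)*(b^5 + 5*b^4 - 4*b^3 - 44*b^2 - 48*b) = (b + 2)^2*(b^4 + 3*b^3 - 10*b^2 - 24*b) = b*(b + 2)^2*(b^3 + 3*b^2 - 10*b - 24) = b*(b - 3)*(b + 2)^2*(b^2 + 6*b + 8) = b*(b - 3)*(b + 2)^2*(b + 4)*(b + 2)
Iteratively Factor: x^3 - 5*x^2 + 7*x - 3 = (x - 1)*(x^2 - 4*x + 3) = (x - 3)*(x - 1)*(x - 1)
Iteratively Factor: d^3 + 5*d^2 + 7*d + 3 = (d + 3)*(d^2 + 2*d + 1) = (d + 1)*(d + 3)*(d + 1)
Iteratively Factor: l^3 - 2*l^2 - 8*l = (l)*(l^2 - 2*l - 8) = l*(l - 4)*(l + 2)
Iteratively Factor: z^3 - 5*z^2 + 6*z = (z)*(z^2 - 5*z + 6) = z*(z - 2)*(z - 3)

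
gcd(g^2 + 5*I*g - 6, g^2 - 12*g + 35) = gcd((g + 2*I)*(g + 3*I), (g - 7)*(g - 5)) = 1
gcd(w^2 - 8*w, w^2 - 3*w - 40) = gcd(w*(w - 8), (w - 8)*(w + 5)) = w - 8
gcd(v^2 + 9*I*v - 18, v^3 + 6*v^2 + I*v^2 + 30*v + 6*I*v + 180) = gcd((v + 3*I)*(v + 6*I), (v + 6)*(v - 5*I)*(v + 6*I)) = v + 6*I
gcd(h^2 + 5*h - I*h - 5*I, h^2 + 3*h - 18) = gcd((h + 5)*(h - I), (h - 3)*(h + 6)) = 1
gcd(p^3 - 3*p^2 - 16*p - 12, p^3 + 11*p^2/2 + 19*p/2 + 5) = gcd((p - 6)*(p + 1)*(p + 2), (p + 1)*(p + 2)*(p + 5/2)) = p^2 + 3*p + 2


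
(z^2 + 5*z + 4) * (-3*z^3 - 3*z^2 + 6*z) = -3*z^5 - 18*z^4 - 21*z^3 + 18*z^2 + 24*z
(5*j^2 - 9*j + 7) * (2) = 10*j^2 - 18*j + 14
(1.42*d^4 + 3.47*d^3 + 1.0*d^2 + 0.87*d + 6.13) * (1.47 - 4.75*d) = -6.745*d^5 - 14.3951*d^4 + 0.3509*d^3 - 2.6625*d^2 - 27.8386*d + 9.0111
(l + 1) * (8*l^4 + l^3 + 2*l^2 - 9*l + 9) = 8*l^5 + 9*l^4 + 3*l^3 - 7*l^2 + 9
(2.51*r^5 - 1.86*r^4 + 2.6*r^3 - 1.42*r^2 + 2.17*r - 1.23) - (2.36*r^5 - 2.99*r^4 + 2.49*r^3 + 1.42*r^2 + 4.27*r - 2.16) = 0.15*r^5 + 1.13*r^4 + 0.11*r^3 - 2.84*r^2 - 2.1*r + 0.93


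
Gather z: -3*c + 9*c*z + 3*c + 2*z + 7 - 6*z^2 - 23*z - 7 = -6*z^2 + z*(9*c - 21)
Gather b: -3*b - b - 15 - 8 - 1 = -4*b - 24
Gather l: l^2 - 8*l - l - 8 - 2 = l^2 - 9*l - 10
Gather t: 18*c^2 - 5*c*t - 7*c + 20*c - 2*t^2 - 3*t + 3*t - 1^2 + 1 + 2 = 18*c^2 - 5*c*t + 13*c - 2*t^2 + 2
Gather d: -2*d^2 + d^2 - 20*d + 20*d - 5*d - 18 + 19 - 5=-d^2 - 5*d - 4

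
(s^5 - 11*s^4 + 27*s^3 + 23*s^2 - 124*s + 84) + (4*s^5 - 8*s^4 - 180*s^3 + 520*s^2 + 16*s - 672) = 5*s^5 - 19*s^4 - 153*s^3 + 543*s^2 - 108*s - 588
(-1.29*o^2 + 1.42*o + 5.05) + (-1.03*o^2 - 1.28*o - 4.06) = -2.32*o^2 + 0.14*o + 0.99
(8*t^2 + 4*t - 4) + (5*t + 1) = 8*t^2 + 9*t - 3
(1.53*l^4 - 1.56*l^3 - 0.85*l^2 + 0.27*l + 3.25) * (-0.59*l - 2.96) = -0.9027*l^5 - 3.6084*l^4 + 5.1191*l^3 + 2.3567*l^2 - 2.7167*l - 9.62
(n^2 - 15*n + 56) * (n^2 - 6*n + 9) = n^4 - 21*n^3 + 155*n^2 - 471*n + 504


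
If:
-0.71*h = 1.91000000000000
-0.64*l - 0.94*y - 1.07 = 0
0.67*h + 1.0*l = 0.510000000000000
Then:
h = -2.69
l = 2.31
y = -2.71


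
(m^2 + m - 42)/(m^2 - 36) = (m + 7)/(m + 6)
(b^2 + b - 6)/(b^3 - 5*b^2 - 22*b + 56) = (b + 3)/(b^2 - 3*b - 28)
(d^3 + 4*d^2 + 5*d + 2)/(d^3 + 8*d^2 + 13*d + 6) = (d + 2)/(d + 6)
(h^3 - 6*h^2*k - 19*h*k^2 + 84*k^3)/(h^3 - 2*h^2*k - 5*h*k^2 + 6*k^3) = (h^2 - 3*h*k - 28*k^2)/(h^2 + h*k - 2*k^2)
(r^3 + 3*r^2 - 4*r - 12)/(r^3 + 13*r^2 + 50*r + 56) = (r^2 + r - 6)/(r^2 + 11*r + 28)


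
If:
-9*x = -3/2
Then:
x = 1/6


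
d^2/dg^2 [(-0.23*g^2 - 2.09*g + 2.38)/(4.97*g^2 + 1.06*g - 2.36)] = (-100.82639*g^3 + 336.542556*g^2 - 71.854272*g + 48.160624)/(122.763473*g^6 + 78.548862*g^5 - 158.129496*g^4 - 73.406696*g^3 + 75.087648*g^2 + 17.711328*g - 13.144256)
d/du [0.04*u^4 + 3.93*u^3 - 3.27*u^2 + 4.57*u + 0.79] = 0.16*u^3 + 11.79*u^2 - 6.54*u + 4.57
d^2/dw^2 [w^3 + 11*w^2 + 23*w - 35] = 6*w + 22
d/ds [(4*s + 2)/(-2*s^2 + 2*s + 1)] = 8*s*(s + 1)/(4*s^4 - 8*s^3 + 4*s + 1)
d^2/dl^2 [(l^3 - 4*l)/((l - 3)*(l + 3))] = 10*l*(l^2 + 27)/(l^6 - 27*l^4 + 243*l^2 - 729)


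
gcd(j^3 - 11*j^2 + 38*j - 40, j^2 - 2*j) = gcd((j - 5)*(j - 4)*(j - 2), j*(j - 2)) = j - 2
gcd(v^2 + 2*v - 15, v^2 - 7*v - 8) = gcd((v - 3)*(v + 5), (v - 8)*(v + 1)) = 1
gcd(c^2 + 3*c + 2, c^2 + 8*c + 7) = c + 1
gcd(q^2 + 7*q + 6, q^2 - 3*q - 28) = 1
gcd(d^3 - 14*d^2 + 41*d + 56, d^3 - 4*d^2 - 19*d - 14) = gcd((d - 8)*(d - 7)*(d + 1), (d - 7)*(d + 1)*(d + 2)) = d^2 - 6*d - 7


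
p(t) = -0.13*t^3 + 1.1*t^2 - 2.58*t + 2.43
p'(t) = -0.39*t^2 + 2.2*t - 2.58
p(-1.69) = 10.56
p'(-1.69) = -7.41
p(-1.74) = 10.93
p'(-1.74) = -7.59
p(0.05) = 2.30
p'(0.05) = -2.47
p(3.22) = 1.19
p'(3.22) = 0.46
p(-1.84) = 11.71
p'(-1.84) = -7.95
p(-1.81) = 11.47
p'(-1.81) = -7.84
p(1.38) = 0.62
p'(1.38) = -0.29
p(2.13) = 0.67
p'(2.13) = 0.34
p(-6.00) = 85.59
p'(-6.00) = -29.82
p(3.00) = 1.08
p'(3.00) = 0.51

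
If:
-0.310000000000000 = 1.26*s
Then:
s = -0.25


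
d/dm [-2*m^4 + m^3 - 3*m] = -8*m^3 + 3*m^2 - 3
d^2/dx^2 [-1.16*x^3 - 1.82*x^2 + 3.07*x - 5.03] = -6.96*x - 3.64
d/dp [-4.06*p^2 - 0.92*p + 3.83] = -8.12*p - 0.92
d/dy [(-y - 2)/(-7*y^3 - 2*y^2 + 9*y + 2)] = (7*y^3 + 2*y^2 - 9*y - (y + 2)*(21*y^2 + 4*y - 9) - 2)/(7*y^3 + 2*y^2 - 9*y - 2)^2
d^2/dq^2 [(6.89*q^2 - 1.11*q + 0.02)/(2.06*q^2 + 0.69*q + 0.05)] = (-29.007684*q^3 - 3.748788*q^2 + 0.856548*q + 0.125964)/(8.741816*q^6 + 8.784252*q^5 + 3.578838*q^4 + 0.754929*q^3 + 0.086865*q^2 + 0.005175*q + 0.000125)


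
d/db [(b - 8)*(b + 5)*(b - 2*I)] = 3*b^2 + b*(-6 - 4*I) - 40 + 6*I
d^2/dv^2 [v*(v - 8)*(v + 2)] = 6*v - 12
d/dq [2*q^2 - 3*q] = 4*q - 3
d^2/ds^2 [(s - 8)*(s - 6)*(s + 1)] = 6*s - 26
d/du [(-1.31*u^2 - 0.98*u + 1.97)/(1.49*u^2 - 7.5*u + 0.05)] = (11.2852*u^2 - 6.0016*u + 14.726)/(2.2201*u^4 - 22.35*u^3 + 56.399*u^2 - 0.75*u + 0.0025)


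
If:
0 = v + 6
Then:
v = -6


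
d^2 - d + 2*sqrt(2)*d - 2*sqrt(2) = (d - 1)*(d + 2*sqrt(2))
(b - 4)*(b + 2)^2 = b^3 - 12*b - 16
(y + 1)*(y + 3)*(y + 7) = y^3 + 11*y^2 + 31*y + 21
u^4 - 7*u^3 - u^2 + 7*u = u*(u - 7)*(u - 1)*(u + 1)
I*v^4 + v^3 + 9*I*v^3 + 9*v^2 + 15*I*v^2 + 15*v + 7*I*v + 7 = (v + 1)*(v + 7)*(v - I)*(I*v + I)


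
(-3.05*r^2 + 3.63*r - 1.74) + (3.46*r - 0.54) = -3.05*r^2 + 7.09*r - 2.28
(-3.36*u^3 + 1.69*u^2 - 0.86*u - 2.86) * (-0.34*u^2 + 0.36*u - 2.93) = 1.1424*u^5 - 1.7842*u^4 + 10.7456*u^3 - 4.2889*u^2 + 1.4902*u + 8.3798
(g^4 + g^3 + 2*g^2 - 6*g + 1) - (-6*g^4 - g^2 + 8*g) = 7*g^4 + g^3 + 3*g^2 - 14*g + 1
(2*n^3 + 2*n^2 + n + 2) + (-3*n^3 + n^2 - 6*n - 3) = -n^3 + 3*n^2 - 5*n - 1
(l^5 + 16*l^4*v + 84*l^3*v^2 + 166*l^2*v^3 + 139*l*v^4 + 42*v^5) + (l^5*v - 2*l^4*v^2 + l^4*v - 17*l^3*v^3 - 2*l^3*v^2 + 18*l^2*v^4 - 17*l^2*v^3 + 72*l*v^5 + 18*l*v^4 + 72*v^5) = l^5*v + l^5 - 2*l^4*v^2 + 17*l^4*v - 17*l^3*v^3 + 82*l^3*v^2 + 18*l^2*v^4 + 149*l^2*v^3 + 72*l*v^5 + 157*l*v^4 + 114*v^5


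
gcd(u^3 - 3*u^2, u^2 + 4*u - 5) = 1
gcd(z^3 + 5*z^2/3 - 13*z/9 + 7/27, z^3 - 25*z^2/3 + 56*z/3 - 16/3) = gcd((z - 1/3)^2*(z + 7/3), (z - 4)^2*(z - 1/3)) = z - 1/3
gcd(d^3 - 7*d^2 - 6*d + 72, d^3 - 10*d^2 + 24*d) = d^2 - 10*d + 24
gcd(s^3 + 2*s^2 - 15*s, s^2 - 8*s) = s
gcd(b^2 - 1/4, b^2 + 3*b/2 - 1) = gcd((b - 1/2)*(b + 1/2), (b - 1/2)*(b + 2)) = b - 1/2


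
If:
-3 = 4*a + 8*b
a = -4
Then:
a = -4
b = 13/8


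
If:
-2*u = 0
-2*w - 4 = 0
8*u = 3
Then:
No Solution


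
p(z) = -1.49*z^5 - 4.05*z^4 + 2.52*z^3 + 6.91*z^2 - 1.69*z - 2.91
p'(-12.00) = -125568.49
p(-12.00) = 283436.73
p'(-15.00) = -320989.24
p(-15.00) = 919509.69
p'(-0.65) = -4.36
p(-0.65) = -0.13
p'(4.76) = -5336.37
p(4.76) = -5302.75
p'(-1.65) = 13.64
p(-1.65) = -4.43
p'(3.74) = -2149.35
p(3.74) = -1663.44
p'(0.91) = -0.17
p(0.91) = -0.53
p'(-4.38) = -1297.85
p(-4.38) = 836.65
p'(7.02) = -23229.23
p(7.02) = -34040.34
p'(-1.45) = 10.62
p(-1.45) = -1.97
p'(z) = -7.45*z^4 - 16.2*z^3 + 7.56*z^2 + 13.82*z - 1.69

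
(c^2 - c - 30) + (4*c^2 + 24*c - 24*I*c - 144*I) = 5*c^2 + 23*c - 24*I*c - 30 - 144*I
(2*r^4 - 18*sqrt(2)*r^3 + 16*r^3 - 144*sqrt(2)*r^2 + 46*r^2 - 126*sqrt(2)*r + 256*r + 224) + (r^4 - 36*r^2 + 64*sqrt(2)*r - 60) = 3*r^4 - 18*sqrt(2)*r^3 + 16*r^3 - 144*sqrt(2)*r^2 + 10*r^2 - 62*sqrt(2)*r + 256*r + 164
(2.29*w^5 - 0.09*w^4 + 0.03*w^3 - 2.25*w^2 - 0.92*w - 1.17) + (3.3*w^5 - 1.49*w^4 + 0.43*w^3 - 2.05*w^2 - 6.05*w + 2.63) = 5.59*w^5 - 1.58*w^4 + 0.46*w^3 - 4.3*w^2 - 6.97*w + 1.46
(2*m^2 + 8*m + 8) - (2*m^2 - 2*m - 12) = 10*m + 20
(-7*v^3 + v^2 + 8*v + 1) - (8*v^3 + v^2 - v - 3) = -15*v^3 + 9*v + 4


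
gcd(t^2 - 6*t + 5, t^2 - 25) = t - 5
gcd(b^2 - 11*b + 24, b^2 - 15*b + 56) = b - 8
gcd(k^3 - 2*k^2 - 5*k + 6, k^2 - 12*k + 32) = 1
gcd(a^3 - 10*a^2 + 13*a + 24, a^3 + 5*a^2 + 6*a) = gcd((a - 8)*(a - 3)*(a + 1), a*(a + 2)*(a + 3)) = 1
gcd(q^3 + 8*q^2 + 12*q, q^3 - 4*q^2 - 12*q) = q^2 + 2*q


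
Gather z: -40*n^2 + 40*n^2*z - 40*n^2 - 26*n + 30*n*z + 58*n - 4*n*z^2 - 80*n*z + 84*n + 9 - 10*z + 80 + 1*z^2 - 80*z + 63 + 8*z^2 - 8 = -80*n^2 + 116*n + z^2*(9 - 4*n) + z*(40*n^2 - 50*n - 90) + 144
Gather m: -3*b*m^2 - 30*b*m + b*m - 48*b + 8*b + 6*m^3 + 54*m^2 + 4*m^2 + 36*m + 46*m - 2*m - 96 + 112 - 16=-40*b + 6*m^3 + m^2*(58 - 3*b) + m*(80 - 29*b)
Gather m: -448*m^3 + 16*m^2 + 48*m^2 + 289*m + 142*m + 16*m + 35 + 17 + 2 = -448*m^3 + 64*m^2 + 447*m + 54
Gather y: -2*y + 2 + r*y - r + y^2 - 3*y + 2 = -r + y^2 + y*(r - 5) + 4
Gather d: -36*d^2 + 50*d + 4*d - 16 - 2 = -36*d^2 + 54*d - 18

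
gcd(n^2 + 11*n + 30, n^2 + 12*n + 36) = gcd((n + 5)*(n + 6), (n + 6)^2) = n + 6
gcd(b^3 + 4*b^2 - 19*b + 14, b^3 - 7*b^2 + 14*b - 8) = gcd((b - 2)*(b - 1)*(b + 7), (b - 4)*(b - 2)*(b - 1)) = b^2 - 3*b + 2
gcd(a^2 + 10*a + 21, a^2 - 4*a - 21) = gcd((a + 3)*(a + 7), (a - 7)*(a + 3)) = a + 3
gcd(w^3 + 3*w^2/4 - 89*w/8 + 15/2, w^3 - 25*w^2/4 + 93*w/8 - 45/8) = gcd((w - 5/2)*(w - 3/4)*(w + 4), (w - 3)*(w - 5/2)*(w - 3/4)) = w^2 - 13*w/4 + 15/8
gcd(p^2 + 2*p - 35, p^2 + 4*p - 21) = p + 7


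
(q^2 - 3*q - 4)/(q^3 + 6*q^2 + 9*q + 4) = (q - 4)/(q^2 + 5*q + 4)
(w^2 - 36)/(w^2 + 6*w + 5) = (w^2 - 36)/(w^2 + 6*w + 5)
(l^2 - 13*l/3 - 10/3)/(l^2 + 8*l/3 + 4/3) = (l - 5)/(l + 2)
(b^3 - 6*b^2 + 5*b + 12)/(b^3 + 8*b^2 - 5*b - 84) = (b^2 - 3*b - 4)/(b^2 + 11*b + 28)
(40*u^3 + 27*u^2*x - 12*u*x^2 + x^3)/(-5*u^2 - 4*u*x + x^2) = -8*u + x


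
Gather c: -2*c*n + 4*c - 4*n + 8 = c*(4 - 2*n) - 4*n + 8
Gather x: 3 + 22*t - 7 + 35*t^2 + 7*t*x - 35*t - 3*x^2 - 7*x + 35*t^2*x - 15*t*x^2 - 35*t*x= 35*t^2 - 13*t + x^2*(-15*t - 3) + x*(35*t^2 - 28*t - 7) - 4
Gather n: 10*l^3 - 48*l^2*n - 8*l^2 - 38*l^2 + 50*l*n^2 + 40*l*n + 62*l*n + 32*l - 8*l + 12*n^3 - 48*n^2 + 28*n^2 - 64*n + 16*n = 10*l^3 - 46*l^2 + 24*l + 12*n^3 + n^2*(50*l - 20) + n*(-48*l^2 + 102*l - 48)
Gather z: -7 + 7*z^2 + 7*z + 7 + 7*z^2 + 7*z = 14*z^2 + 14*z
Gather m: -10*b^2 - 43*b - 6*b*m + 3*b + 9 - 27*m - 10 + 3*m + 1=-10*b^2 - 40*b + m*(-6*b - 24)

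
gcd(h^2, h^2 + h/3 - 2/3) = 1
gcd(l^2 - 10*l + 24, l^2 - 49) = 1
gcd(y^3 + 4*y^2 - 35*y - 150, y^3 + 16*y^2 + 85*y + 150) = y^2 + 10*y + 25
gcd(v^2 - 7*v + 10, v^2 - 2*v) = v - 2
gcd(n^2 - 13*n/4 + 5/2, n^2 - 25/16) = n - 5/4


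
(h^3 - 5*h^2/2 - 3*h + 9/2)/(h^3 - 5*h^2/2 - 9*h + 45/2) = (2*h^2 + h - 3)/(2*h^2 + h - 15)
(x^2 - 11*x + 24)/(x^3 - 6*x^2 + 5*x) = (x^2 - 11*x + 24)/(x*(x^2 - 6*x + 5))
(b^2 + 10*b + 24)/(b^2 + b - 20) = (b^2 + 10*b + 24)/(b^2 + b - 20)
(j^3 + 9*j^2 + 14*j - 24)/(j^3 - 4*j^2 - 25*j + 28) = (j + 6)/(j - 7)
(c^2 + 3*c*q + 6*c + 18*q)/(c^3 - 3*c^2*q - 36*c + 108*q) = (-c - 3*q)/(-c^2 + 3*c*q + 6*c - 18*q)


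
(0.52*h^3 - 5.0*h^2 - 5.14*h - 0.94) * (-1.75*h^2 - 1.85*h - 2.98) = -0.91*h^5 + 7.788*h^4 + 16.6954*h^3 + 26.054*h^2 + 17.0562*h + 2.8012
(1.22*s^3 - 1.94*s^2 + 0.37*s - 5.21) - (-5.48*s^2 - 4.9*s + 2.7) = 1.22*s^3 + 3.54*s^2 + 5.27*s - 7.91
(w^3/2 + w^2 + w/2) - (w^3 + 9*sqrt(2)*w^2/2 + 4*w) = -w^3/2 - 9*sqrt(2)*w^2/2 + w^2 - 7*w/2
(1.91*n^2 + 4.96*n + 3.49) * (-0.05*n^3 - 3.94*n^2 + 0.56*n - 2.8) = -0.0955*n^5 - 7.7734*n^4 - 18.6473*n^3 - 16.321*n^2 - 11.9336*n - 9.772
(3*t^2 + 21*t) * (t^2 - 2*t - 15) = 3*t^4 + 15*t^3 - 87*t^2 - 315*t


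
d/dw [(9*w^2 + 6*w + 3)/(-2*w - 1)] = 18*w*(-w - 1)/(4*w^2 + 4*w + 1)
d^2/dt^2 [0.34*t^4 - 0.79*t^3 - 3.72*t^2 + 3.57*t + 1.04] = 4.08*t^2 - 4.74*t - 7.44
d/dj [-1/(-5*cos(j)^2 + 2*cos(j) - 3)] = 2*(5*cos(j) - 1)*sin(j)/(5*cos(j)^2 - 2*cos(j) + 3)^2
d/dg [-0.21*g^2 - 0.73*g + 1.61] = -0.42*g - 0.73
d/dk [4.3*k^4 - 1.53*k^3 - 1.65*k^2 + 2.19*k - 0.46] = 17.2*k^3 - 4.59*k^2 - 3.3*k + 2.19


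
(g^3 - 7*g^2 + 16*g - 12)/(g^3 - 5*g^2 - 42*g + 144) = (g^2 - 4*g + 4)/(g^2 - 2*g - 48)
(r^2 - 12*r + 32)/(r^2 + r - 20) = (r - 8)/(r + 5)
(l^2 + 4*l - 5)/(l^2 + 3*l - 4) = (l + 5)/(l + 4)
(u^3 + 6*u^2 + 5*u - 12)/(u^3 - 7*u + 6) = (u + 4)/(u - 2)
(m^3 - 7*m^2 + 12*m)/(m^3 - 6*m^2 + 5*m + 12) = m/(m + 1)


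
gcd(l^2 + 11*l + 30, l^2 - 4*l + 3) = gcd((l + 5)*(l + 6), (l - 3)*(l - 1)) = 1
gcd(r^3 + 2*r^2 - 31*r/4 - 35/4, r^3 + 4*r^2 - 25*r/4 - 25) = r - 5/2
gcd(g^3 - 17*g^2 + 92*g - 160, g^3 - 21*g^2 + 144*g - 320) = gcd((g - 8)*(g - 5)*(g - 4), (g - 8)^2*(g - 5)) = g^2 - 13*g + 40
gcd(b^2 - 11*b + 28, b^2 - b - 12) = b - 4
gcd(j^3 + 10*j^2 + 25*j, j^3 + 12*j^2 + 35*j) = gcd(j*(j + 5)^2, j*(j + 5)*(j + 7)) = j^2 + 5*j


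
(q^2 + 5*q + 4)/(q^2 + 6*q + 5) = (q + 4)/(q + 5)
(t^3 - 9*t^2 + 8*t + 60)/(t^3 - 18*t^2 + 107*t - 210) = (t + 2)/(t - 7)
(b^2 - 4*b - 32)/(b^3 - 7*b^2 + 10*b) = (b^2 - 4*b - 32)/(b*(b^2 - 7*b + 10))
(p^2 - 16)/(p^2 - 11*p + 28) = (p + 4)/(p - 7)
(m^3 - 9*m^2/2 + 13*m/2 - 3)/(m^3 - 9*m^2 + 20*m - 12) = (m - 3/2)/(m - 6)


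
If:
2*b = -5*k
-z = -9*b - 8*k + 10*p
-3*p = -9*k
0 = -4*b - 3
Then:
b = -3/4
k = 3/10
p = 9/10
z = -267/20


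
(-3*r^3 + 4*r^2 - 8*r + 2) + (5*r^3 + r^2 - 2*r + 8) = 2*r^3 + 5*r^2 - 10*r + 10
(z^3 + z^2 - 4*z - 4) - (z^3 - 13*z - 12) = z^2 + 9*z + 8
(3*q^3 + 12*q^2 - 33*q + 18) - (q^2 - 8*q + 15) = 3*q^3 + 11*q^2 - 25*q + 3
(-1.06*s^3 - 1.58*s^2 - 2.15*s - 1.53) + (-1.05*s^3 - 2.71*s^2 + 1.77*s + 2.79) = -2.11*s^3 - 4.29*s^2 - 0.38*s + 1.26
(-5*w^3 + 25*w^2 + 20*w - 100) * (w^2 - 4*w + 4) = -5*w^5 + 45*w^4 - 100*w^3 - 80*w^2 + 480*w - 400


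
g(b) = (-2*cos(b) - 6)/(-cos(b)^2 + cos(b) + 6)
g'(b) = (-2*sin(b)*cos(b) + sin(b))*(-2*cos(b) - 6)/(-cos(b)^2 + cos(b) + 6)^2 + 2*sin(b)/(-cos(b)^2 + cos(b) + 6)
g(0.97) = -1.14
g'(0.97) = 0.28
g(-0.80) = -1.19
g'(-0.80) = -0.29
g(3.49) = -0.99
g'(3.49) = 0.07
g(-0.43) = -1.29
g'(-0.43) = -0.21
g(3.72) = -0.97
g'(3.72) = 0.07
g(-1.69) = -0.98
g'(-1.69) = -0.13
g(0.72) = -1.21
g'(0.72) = 0.28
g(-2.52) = -0.97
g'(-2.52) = 0.07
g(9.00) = -0.98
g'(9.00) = -0.07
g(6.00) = -1.31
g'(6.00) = -0.15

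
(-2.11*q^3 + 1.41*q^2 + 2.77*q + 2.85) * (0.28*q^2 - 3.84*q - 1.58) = -0.5908*q^5 + 8.4972*q^4 - 1.305*q^3 - 12.0666*q^2 - 15.3206*q - 4.503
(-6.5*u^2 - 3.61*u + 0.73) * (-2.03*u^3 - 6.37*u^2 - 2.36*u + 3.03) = 13.195*u^5 + 48.7333*u^4 + 36.8538*u^3 - 15.8255*u^2 - 12.6611*u + 2.2119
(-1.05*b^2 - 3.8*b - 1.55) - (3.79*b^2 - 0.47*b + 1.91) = -4.84*b^2 - 3.33*b - 3.46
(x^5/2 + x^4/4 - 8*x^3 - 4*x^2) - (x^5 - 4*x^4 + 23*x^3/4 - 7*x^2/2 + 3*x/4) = -x^5/2 + 17*x^4/4 - 55*x^3/4 - x^2/2 - 3*x/4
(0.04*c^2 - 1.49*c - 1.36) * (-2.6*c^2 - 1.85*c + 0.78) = -0.104*c^4 + 3.8*c^3 + 6.3237*c^2 + 1.3538*c - 1.0608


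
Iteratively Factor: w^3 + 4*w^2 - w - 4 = (w + 4)*(w^2 - 1) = (w - 1)*(w + 4)*(w + 1)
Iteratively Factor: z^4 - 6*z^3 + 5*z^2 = (z)*(z^3 - 6*z^2 + 5*z) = z*(z - 5)*(z^2 - z) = z^2*(z - 5)*(z - 1)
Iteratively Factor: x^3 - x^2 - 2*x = (x)*(x^2 - x - 2) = x*(x - 2)*(x + 1)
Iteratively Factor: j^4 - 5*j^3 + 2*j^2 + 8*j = (j)*(j^3 - 5*j^2 + 2*j + 8) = j*(j - 4)*(j^2 - j - 2) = j*(j - 4)*(j - 2)*(j + 1)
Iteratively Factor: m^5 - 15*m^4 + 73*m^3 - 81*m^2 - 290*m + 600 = (m - 5)*(m^4 - 10*m^3 + 23*m^2 + 34*m - 120) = (m - 5)*(m - 4)*(m^3 - 6*m^2 - m + 30) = (m - 5)^2*(m - 4)*(m^2 - m - 6) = (m - 5)^2*(m - 4)*(m + 2)*(m - 3)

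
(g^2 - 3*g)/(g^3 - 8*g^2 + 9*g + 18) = g/(g^2 - 5*g - 6)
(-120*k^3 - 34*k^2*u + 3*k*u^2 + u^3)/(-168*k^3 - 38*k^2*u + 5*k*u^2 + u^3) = (5*k + u)/(7*k + u)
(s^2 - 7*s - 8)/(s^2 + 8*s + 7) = (s - 8)/(s + 7)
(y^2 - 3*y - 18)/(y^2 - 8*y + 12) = (y + 3)/(y - 2)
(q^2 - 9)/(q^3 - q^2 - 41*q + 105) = (q + 3)/(q^2 + 2*q - 35)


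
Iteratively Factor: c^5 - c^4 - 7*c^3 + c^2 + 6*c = (c - 1)*(c^4 - 7*c^2 - 6*c) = c*(c - 1)*(c^3 - 7*c - 6) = c*(c - 3)*(c - 1)*(c^2 + 3*c + 2) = c*(c - 3)*(c - 1)*(c + 2)*(c + 1)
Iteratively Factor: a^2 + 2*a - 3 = (a - 1)*(a + 3)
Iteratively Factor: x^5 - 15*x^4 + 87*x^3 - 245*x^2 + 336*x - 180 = (x - 5)*(x^4 - 10*x^3 + 37*x^2 - 60*x + 36) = (x - 5)*(x - 2)*(x^3 - 8*x^2 + 21*x - 18) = (x - 5)*(x - 2)^2*(x^2 - 6*x + 9) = (x - 5)*(x - 3)*(x - 2)^2*(x - 3)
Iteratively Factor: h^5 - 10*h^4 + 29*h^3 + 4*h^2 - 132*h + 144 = (h - 3)*(h^4 - 7*h^3 + 8*h^2 + 28*h - 48) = (h - 3)*(h + 2)*(h^3 - 9*h^2 + 26*h - 24) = (h - 3)*(h - 2)*(h + 2)*(h^2 - 7*h + 12) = (h - 4)*(h - 3)*(h - 2)*(h + 2)*(h - 3)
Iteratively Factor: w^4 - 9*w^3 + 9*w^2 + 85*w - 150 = (w - 2)*(w^3 - 7*w^2 - 5*w + 75) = (w - 5)*(w - 2)*(w^2 - 2*w - 15) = (w - 5)^2*(w - 2)*(w + 3)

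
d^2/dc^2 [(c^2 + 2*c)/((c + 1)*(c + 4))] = 6*(-c^3 - 4*c^2 - 8*c - 8)/(c^6 + 15*c^5 + 87*c^4 + 245*c^3 + 348*c^2 + 240*c + 64)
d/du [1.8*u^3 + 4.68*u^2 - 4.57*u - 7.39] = 5.4*u^2 + 9.36*u - 4.57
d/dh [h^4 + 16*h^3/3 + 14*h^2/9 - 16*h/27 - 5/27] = 4*h^3 + 16*h^2 + 28*h/9 - 16/27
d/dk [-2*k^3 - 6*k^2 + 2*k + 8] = -6*k^2 - 12*k + 2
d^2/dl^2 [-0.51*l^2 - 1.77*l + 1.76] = -1.02000000000000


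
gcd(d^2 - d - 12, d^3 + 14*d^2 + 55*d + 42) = 1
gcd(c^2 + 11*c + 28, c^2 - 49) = c + 7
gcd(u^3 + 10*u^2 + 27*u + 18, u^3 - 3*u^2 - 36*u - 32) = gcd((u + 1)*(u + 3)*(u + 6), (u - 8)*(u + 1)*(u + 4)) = u + 1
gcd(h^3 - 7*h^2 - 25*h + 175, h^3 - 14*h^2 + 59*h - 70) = h^2 - 12*h + 35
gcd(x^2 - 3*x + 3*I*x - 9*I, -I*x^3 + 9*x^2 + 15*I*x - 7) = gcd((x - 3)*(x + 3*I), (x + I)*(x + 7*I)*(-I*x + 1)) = 1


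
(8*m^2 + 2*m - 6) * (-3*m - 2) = -24*m^3 - 22*m^2 + 14*m + 12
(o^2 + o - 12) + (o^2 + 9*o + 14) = 2*o^2 + 10*o + 2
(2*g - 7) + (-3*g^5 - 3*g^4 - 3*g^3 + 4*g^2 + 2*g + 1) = -3*g^5 - 3*g^4 - 3*g^3 + 4*g^2 + 4*g - 6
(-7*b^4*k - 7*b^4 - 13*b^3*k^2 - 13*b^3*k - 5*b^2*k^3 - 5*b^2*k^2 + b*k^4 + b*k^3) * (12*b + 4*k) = -84*b^5*k - 84*b^5 - 184*b^4*k^2 - 184*b^4*k - 112*b^3*k^3 - 112*b^3*k^2 - 8*b^2*k^4 - 8*b^2*k^3 + 4*b*k^5 + 4*b*k^4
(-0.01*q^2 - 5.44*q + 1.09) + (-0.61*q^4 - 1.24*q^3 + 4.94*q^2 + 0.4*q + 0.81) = -0.61*q^4 - 1.24*q^3 + 4.93*q^2 - 5.04*q + 1.9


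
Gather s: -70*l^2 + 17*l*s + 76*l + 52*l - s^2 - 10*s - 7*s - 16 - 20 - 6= -70*l^2 + 128*l - s^2 + s*(17*l - 17) - 42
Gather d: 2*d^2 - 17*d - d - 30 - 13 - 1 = 2*d^2 - 18*d - 44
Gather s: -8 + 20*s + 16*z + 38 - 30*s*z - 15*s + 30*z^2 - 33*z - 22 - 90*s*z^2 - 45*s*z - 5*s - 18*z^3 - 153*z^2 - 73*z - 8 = s*(-90*z^2 - 75*z) - 18*z^3 - 123*z^2 - 90*z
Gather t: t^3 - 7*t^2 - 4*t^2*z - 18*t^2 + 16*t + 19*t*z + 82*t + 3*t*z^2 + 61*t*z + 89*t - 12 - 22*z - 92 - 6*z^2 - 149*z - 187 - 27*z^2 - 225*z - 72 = t^3 + t^2*(-4*z - 25) + t*(3*z^2 + 80*z + 187) - 33*z^2 - 396*z - 363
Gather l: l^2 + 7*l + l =l^2 + 8*l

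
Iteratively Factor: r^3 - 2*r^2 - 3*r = (r + 1)*(r^2 - 3*r) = (r - 3)*(r + 1)*(r)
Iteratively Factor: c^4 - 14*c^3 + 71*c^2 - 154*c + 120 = (c - 2)*(c^3 - 12*c^2 + 47*c - 60) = (c - 5)*(c - 2)*(c^2 - 7*c + 12) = (c - 5)*(c - 3)*(c - 2)*(c - 4)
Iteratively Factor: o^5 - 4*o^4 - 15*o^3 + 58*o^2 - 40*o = (o - 1)*(o^4 - 3*o^3 - 18*o^2 + 40*o) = (o - 2)*(o - 1)*(o^3 - o^2 - 20*o) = o*(o - 2)*(o - 1)*(o^2 - o - 20) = o*(o - 5)*(o - 2)*(o - 1)*(o + 4)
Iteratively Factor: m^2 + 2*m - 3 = (m + 3)*(m - 1)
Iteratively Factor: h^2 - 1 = (h + 1)*(h - 1)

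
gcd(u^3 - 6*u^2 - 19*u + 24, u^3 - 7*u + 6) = u^2 + 2*u - 3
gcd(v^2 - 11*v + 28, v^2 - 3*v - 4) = v - 4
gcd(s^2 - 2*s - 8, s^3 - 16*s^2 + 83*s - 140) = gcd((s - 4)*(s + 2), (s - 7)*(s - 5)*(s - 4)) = s - 4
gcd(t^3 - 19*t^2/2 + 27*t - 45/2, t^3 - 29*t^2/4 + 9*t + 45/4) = t^2 - 8*t + 15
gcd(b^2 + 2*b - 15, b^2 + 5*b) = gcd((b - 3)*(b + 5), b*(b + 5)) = b + 5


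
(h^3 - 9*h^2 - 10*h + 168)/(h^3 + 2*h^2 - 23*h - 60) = (h^2 - 13*h + 42)/(h^2 - 2*h - 15)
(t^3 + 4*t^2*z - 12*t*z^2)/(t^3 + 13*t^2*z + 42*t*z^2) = (t - 2*z)/(t + 7*z)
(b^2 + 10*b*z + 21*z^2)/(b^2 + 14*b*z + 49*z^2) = (b + 3*z)/(b + 7*z)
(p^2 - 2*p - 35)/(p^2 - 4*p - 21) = (p + 5)/(p + 3)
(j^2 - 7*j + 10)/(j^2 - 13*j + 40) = (j - 2)/(j - 8)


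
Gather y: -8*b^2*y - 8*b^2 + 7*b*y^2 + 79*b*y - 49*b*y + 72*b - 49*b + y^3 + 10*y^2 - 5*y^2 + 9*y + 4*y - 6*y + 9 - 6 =-8*b^2 + 23*b + y^3 + y^2*(7*b + 5) + y*(-8*b^2 + 30*b + 7) + 3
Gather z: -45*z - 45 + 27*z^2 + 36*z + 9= 27*z^2 - 9*z - 36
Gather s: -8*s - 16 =-8*s - 16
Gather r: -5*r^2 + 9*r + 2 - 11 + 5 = -5*r^2 + 9*r - 4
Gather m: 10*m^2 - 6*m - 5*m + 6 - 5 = 10*m^2 - 11*m + 1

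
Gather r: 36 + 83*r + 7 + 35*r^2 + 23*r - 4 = 35*r^2 + 106*r + 39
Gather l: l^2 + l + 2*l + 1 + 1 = l^2 + 3*l + 2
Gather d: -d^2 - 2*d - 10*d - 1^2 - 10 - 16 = -d^2 - 12*d - 27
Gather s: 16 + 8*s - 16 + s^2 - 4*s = s^2 + 4*s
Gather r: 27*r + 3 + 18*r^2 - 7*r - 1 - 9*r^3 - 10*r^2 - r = -9*r^3 + 8*r^2 + 19*r + 2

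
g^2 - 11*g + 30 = (g - 6)*(g - 5)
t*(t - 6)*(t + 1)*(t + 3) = t^4 - 2*t^3 - 21*t^2 - 18*t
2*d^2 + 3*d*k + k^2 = (d + k)*(2*d + k)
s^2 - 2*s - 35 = (s - 7)*(s + 5)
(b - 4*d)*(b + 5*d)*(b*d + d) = b^3*d + b^2*d^2 + b^2*d - 20*b*d^3 + b*d^2 - 20*d^3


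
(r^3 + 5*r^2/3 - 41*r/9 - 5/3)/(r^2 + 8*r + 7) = (9*r^3 + 15*r^2 - 41*r - 15)/(9*(r^2 + 8*r + 7))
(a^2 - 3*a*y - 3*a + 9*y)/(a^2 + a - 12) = (a - 3*y)/(a + 4)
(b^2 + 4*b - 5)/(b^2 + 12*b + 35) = (b - 1)/(b + 7)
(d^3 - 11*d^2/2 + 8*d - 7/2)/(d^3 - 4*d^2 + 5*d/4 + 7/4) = 2*(d - 1)/(2*d + 1)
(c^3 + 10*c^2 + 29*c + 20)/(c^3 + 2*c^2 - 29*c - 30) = (c^2 + 9*c + 20)/(c^2 + c - 30)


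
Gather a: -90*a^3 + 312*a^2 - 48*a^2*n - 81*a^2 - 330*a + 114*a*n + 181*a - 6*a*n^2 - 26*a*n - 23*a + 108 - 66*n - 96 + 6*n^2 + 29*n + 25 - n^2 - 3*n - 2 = -90*a^3 + a^2*(231 - 48*n) + a*(-6*n^2 + 88*n - 172) + 5*n^2 - 40*n + 35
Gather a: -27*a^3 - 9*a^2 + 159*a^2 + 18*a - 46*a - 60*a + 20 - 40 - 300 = -27*a^3 + 150*a^2 - 88*a - 320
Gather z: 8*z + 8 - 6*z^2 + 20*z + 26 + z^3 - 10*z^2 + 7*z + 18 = z^3 - 16*z^2 + 35*z + 52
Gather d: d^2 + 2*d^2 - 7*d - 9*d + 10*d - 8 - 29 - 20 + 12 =3*d^2 - 6*d - 45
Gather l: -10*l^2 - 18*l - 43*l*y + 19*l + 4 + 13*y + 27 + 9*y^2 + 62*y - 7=-10*l^2 + l*(1 - 43*y) + 9*y^2 + 75*y + 24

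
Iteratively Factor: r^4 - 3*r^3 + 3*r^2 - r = (r - 1)*(r^3 - 2*r^2 + r) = (r - 1)^2*(r^2 - r) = (r - 1)^3*(r)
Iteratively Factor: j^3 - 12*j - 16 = (j + 2)*(j^2 - 2*j - 8) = (j + 2)^2*(j - 4)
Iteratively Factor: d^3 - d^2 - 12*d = (d - 4)*(d^2 + 3*d) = (d - 4)*(d + 3)*(d)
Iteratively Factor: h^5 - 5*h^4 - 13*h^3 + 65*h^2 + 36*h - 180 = (h - 5)*(h^4 - 13*h^2 + 36) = (h - 5)*(h - 2)*(h^3 + 2*h^2 - 9*h - 18) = (h - 5)*(h - 2)*(h + 3)*(h^2 - h - 6) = (h - 5)*(h - 2)*(h + 2)*(h + 3)*(h - 3)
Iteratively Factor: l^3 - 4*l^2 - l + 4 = (l - 4)*(l^2 - 1) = (l - 4)*(l - 1)*(l + 1)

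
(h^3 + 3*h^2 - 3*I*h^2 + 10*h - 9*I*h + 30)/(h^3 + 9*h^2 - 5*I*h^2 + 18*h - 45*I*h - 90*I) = (h + 2*I)/(h + 6)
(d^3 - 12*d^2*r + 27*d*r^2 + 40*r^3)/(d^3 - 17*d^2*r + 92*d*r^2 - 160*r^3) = (-d - r)/(-d + 4*r)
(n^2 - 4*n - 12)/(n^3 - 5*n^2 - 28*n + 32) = (n^2 - 4*n - 12)/(n^3 - 5*n^2 - 28*n + 32)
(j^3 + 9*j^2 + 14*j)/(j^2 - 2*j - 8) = j*(j + 7)/(j - 4)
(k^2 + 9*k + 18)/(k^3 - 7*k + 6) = (k + 6)/(k^2 - 3*k + 2)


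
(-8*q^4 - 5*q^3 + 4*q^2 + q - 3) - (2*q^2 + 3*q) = -8*q^4 - 5*q^3 + 2*q^2 - 2*q - 3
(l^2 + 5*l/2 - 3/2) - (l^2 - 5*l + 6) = 15*l/2 - 15/2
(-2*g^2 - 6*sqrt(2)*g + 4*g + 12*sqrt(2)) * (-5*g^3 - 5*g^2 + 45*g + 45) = 10*g^5 - 10*g^4 + 30*sqrt(2)*g^4 - 110*g^3 - 30*sqrt(2)*g^3 - 330*sqrt(2)*g^2 + 90*g^2 + 180*g + 270*sqrt(2)*g + 540*sqrt(2)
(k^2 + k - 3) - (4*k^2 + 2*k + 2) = -3*k^2 - k - 5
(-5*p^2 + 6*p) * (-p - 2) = 5*p^3 + 4*p^2 - 12*p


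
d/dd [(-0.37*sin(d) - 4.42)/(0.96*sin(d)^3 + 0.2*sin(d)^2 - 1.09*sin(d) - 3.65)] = (0.7104*sin(d)^3 + 12.8036*sin(d)^2 + 1.768*sin(d) - 3.4673)*cos(d)/(0.9216*sin(d)^6 + 0.384*sin(d)^5 - 2.0528*sin(d)^4 - 7.444*sin(d)^3 - 0.2719*sin(d)^2 + 7.957*sin(d) + 13.3225)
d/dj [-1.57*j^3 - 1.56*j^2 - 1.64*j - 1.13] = -4.71*j^2 - 3.12*j - 1.64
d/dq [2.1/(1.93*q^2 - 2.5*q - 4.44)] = (5.25 - 8.106*q)/(-1.93*q^2 + 2.5*q + 4.44)^2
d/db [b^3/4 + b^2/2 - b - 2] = 3*b^2/4 + b - 1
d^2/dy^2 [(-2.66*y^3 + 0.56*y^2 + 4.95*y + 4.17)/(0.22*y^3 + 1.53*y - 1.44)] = (4.44089209850063e-16*y^7 + 0.054208*y^6 + 6.809616*y^5 - 8.821296*y^4 - 13.302216*y^3 + 62.402724*y^2 - 25.16832*y + 43.657218)/(0.010648*y^9 + 0.222156*y^7 - 0.209088*y^6 + 1.544994*y^5 - 2.908224*y^4 + 4.950153*y^3 - 10.112688*y^2 + 9.517824*y - 2.985984)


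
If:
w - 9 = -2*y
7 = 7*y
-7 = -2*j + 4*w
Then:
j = 35/2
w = 7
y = 1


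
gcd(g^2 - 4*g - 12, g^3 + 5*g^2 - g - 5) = 1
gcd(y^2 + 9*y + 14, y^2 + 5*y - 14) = y + 7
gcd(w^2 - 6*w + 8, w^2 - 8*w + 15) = 1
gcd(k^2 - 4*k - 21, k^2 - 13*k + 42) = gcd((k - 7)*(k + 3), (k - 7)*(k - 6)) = k - 7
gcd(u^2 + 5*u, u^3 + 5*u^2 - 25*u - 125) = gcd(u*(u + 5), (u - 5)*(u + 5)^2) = u + 5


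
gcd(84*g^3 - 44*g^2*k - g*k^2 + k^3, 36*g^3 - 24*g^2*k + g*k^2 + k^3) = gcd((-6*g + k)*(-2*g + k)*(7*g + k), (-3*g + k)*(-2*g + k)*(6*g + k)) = 2*g - k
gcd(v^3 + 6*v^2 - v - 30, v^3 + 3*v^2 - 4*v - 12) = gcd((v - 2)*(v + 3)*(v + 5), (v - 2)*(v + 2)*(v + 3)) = v^2 + v - 6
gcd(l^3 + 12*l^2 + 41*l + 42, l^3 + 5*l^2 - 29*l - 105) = l^2 + 10*l + 21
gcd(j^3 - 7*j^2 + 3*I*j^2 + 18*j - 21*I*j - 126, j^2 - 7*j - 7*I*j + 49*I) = j - 7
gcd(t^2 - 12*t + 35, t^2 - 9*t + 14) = t - 7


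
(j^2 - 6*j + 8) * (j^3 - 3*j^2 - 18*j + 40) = j^5 - 9*j^4 + 8*j^3 + 124*j^2 - 384*j + 320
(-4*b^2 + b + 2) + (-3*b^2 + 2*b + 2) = -7*b^2 + 3*b + 4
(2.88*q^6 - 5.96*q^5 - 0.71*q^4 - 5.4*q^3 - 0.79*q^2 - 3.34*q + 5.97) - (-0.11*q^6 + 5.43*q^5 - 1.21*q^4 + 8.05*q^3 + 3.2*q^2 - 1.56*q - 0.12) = 2.99*q^6 - 11.39*q^5 + 0.5*q^4 - 13.45*q^3 - 3.99*q^2 - 1.78*q + 6.09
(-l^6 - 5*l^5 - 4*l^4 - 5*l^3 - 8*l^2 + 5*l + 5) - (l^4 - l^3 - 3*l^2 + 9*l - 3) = -l^6 - 5*l^5 - 5*l^4 - 4*l^3 - 5*l^2 - 4*l + 8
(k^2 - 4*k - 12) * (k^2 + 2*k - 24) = k^4 - 2*k^3 - 44*k^2 + 72*k + 288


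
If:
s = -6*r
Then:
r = -s/6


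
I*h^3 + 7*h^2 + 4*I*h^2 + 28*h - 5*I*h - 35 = (h + 5)*(h - 7*I)*(I*h - I)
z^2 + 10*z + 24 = (z + 4)*(z + 6)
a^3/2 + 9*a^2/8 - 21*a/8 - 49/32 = (a/2 + 1/4)*(a - 7/4)*(a + 7/2)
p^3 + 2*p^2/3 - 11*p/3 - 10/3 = (p - 2)*(p + 1)*(p + 5/3)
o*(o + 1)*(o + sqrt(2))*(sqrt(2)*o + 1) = sqrt(2)*o^4 + sqrt(2)*o^3 + 3*o^3 + sqrt(2)*o^2 + 3*o^2 + sqrt(2)*o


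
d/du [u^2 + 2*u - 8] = 2*u + 2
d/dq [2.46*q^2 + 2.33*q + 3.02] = 4.92*q + 2.33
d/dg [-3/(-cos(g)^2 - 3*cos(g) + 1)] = 3*(2*cos(g) + 3)*sin(g)/(-sin(g)^2 + 3*cos(g))^2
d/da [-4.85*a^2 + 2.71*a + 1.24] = 2.71 - 9.7*a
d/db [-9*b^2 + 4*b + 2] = 4 - 18*b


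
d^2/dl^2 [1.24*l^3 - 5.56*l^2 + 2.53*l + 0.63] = 7.44*l - 11.12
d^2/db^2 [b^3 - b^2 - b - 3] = 6*b - 2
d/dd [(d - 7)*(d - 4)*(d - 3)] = 3*d^2 - 28*d + 61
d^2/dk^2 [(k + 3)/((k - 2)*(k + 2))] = 2*(k^3 + 9*k^2 + 12*k + 12)/(k^6 - 12*k^4 + 48*k^2 - 64)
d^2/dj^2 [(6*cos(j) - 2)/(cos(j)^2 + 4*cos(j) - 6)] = 4*(-27*(1 - cos(2*j))^2*cos(j) + 16*(1 - cos(2*j))^2 - 264*cos(j) - 12*cos(2*j) - 114*cos(3*j) + 6*cos(5*j) + 324)/(8*cos(j) + cos(2*j) - 11)^3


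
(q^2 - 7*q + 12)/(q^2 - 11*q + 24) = (q - 4)/(q - 8)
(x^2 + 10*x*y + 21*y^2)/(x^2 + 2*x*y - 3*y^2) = (x + 7*y)/(x - y)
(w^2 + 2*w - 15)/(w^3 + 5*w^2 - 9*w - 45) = 1/(w + 3)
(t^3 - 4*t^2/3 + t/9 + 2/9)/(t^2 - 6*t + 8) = (9*t^3 - 12*t^2 + t + 2)/(9*(t^2 - 6*t + 8))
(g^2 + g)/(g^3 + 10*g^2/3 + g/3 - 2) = 3*g/(3*g^2 + 7*g - 6)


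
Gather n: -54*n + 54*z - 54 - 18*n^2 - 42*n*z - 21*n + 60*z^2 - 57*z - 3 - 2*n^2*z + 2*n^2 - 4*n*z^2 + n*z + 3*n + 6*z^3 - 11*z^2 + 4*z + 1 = n^2*(-2*z - 16) + n*(-4*z^2 - 41*z - 72) + 6*z^3 + 49*z^2 + z - 56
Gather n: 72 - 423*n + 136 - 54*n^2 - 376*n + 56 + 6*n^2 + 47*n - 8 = -48*n^2 - 752*n + 256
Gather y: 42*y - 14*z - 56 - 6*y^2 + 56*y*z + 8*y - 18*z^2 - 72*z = -6*y^2 + y*(56*z + 50) - 18*z^2 - 86*z - 56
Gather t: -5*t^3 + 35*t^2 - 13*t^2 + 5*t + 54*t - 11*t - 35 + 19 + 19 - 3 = -5*t^3 + 22*t^2 + 48*t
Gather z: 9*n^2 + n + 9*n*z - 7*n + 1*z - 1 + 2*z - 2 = 9*n^2 - 6*n + z*(9*n + 3) - 3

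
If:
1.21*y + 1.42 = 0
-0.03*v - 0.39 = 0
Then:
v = -13.00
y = -1.17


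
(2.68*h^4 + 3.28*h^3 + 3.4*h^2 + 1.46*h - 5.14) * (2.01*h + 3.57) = 5.3868*h^5 + 16.1604*h^4 + 18.5436*h^3 + 15.0726*h^2 - 5.1192*h - 18.3498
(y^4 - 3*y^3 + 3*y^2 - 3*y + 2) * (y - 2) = y^5 - 5*y^4 + 9*y^3 - 9*y^2 + 8*y - 4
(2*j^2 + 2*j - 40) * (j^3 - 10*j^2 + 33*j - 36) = 2*j^5 - 18*j^4 + 6*j^3 + 394*j^2 - 1392*j + 1440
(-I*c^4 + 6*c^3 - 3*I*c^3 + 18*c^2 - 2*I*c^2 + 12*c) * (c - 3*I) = -I*c^5 + 3*c^4 - 3*I*c^4 + 9*c^3 - 20*I*c^3 + 6*c^2 - 54*I*c^2 - 36*I*c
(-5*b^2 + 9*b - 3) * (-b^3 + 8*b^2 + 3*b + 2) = 5*b^5 - 49*b^4 + 60*b^3 - 7*b^2 + 9*b - 6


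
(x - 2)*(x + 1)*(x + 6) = x^3 + 5*x^2 - 8*x - 12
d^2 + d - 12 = (d - 3)*(d + 4)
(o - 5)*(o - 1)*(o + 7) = o^3 + o^2 - 37*o + 35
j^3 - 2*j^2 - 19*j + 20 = (j - 5)*(j - 1)*(j + 4)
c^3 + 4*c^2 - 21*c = c*(c - 3)*(c + 7)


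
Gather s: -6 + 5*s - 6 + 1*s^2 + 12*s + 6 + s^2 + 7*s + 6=2*s^2 + 24*s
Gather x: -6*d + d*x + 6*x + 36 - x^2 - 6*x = d*x - 6*d - x^2 + 36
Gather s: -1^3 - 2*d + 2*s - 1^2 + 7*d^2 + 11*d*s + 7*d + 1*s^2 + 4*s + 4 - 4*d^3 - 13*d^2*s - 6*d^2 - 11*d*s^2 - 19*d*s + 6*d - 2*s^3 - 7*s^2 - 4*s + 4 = -4*d^3 + d^2 + 11*d - 2*s^3 + s^2*(-11*d - 6) + s*(-13*d^2 - 8*d + 2) + 6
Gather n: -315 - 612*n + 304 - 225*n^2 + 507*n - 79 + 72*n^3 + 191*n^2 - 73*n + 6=72*n^3 - 34*n^2 - 178*n - 84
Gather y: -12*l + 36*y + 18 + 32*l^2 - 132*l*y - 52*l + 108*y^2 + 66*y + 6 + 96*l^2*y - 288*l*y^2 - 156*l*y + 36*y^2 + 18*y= 32*l^2 - 64*l + y^2*(144 - 288*l) + y*(96*l^2 - 288*l + 120) + 24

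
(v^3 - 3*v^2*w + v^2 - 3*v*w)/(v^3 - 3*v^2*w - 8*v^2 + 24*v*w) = (v + 1)/(v - 8)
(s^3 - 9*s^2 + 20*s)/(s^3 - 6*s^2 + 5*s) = (s - 4)/(s - 1)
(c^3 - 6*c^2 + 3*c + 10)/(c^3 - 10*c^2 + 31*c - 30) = (c + 1)/(c - 3)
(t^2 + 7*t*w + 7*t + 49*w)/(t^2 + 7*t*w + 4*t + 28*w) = (t + 7)/(t + 4)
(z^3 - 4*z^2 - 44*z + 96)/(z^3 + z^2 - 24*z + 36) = (z - 8)/(z - 3)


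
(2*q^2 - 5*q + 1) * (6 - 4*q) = -8*q^3 + 32*q^2 - 34*q + 6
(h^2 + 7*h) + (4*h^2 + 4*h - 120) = 5*h^2 + 11*h - 120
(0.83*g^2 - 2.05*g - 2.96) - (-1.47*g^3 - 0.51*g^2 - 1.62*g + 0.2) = 1.47*g^3 + 1.34*g^2 - 0.43*g - 3.16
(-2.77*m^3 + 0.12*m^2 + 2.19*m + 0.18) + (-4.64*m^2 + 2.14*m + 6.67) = -2.77*m^3 - 4.52*m^2 + 4.33*m + 6.85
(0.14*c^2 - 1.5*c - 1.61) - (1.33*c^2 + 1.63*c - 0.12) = -1.19*c^2 - 3.13*c - 1.49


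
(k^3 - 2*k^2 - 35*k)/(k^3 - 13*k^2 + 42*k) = (k + 5)/(k - 6)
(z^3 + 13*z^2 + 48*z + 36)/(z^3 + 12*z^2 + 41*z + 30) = (z + 6)/(z + 5)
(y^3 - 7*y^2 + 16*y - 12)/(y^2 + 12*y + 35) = (y^3 - 7*y^2 + 16*y - 12)/(y^2 + 12*y + 35)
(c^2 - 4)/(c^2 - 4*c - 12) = (c - 2)/(c - 6)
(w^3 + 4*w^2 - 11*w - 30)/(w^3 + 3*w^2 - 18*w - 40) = (w - 3)/(w - 4)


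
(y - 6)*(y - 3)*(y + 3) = y^3 - 6*y^2 - 9*y + 54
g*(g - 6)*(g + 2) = g^3 - 4*g^2 - 12*g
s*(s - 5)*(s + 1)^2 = s^4 - 3*s^3 - 9*s^2 - 5*s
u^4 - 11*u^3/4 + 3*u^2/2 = u^2*(u - 2)*(u - 3/4)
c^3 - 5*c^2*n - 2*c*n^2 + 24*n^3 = (c - 4*n)*(c - 3*n)*(c + 2*n)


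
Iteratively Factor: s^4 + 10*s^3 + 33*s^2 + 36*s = (s)*(s^3 + 10*s^2 + 33*s + 36) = s*(s + 4)*(s^2 + 6*s + 9) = s*(s + 3)*(s + 4)*(s + 3)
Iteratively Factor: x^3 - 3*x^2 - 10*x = (x - 5)*(x^2 + 2*x) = x*(x - 5)*(x + 2)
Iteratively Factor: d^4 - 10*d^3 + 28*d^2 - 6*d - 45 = (d - 3)*(d^3 - 7*d^2 + 7*d + 15) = (d - 3)^2*(d^2 - 4*d - 5) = (d - 3)^2*(d + 1)*(d - 5)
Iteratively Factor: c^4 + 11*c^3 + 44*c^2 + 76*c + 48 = (c + 3)*(c^3 + 8*c^2 + 20*c + 16) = (c + 2)*(c + 3)*(c^2 + 6*c + 8) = (c + 2)^2*(c + 3)*(c + 4)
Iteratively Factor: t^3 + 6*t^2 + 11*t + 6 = (t + 2)*(t^2 + 4*t + 3) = (t + 2)*(t + 3)*(t + 1)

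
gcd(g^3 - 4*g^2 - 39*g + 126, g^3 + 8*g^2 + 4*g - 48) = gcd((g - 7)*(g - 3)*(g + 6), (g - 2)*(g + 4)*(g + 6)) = g + 6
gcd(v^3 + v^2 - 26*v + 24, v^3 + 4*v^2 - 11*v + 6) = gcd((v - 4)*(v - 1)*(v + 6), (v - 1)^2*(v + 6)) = v^2 + 5*v - 6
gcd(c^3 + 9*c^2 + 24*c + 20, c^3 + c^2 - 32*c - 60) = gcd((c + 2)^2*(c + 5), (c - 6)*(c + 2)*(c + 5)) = c^2 + 7*c + 10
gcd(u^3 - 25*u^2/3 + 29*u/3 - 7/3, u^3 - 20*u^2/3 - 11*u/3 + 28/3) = u^2 - 8*u + 7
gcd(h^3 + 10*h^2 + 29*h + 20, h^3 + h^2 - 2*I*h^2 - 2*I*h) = h + 1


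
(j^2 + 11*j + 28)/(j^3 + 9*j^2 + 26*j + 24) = (j + 7)/(j^2 + 5*j + 6)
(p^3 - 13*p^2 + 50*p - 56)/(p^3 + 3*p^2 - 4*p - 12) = (p^2 - 11*p + 28)/(p^2 + 5*p + 6)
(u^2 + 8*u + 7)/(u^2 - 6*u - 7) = (u + 7)/(u - 7)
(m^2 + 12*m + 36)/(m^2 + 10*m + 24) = (m + 6)/(m + 4)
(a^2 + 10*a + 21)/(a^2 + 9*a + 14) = (a + 3)/(a + 2)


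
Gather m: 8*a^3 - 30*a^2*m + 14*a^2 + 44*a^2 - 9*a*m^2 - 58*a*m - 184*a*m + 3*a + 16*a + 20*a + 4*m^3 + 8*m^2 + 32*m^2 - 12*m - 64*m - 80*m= 8*a^3 + 58*a^2 + 39*a + 4*m^3 + m^2*(40 - 9*a) + m*(-30*a^2 - 242*a - 156)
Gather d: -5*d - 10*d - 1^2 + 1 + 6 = 6 - 15*d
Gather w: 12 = 12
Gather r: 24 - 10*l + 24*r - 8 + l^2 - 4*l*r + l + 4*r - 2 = l^2 - 9*l + r*(28 - 4*l) + 14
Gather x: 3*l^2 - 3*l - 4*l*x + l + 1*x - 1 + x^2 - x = 3*l^2 - 4*l*x - 2*l + x^2 - 1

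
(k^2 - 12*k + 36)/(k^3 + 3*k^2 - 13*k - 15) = (k^2 - 12*k + 36)/(k^3 + 3*k^2 - 13*k - 15)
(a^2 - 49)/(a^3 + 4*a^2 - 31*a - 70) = (a - 7)/(a^2 - 3*a - 10)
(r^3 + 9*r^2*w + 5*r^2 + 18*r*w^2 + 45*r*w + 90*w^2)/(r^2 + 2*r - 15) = (r^2 + 9*r*w + 18*w^2)/(r - 3)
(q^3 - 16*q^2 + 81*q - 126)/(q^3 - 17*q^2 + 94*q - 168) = (q - 3)/(q - 4)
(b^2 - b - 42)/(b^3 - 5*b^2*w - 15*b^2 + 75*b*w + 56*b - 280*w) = (-b - 6)/(-b^2 + 5*b*w + 8*b - 40*w)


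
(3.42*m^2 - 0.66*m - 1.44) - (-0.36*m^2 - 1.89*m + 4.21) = 3.78*m^2 + 1.23*m - 5.65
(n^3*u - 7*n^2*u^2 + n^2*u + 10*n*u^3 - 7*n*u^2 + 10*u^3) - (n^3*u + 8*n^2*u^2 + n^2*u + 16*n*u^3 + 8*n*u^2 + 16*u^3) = -15*n^2*u^2 - 6*n*u^3 - 15*n*u^2 - 6*u^3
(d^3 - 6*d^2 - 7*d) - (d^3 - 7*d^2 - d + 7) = d^2 - 6*d - 7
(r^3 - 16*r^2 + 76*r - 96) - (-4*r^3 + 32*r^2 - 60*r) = 5*r^3 - 48*r^2 + 136*r - 96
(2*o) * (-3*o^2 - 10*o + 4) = -6*o^3 - 20*o^2 + 8*o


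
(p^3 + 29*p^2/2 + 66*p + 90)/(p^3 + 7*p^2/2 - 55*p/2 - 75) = (p + 6)/(p - 5)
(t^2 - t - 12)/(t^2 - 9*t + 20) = (t + 3)/(t - 5)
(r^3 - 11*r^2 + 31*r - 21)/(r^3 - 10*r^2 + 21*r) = (r - 1)/r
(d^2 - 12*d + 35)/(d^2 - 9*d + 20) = (d - 7)/(d - 4)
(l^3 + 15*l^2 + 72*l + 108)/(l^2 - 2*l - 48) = (l^2 + 9*l + 18)/(l - 8)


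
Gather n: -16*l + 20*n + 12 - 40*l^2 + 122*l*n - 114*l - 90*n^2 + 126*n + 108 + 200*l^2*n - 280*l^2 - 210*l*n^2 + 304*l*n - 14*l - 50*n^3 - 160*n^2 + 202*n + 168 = -320*l^2 - 144*l - 50*n^3 + n^2*(-210*l - 250) + n*(200*l^2 + 426*l + 348) + 288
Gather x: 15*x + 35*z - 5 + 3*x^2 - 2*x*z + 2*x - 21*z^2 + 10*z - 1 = 3*x^2 + x*(17 - 2*z) - 21*z^2 + 45*z - 6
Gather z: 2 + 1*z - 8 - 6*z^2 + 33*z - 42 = -6*z^2 + 34*z - 48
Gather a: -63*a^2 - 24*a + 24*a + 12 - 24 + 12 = -63*a^2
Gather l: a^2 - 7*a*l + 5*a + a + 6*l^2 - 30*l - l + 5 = a^2 + 6*a + 6*l^2 + l*(-7*a - 31) + 5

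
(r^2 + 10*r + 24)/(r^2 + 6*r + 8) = (r + 6)/(r + 2)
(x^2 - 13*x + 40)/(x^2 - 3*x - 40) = (x - 5)/(x + 5)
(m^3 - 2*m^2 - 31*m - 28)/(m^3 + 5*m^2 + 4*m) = (m - 7)/m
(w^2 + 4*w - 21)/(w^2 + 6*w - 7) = (w - 3)/(w - 1)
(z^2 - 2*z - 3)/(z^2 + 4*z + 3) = (z - 3)/(z + 3)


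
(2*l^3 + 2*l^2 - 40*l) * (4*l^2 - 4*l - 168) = 8*l^5 - 504*l^3 - 176*l^2 + 6720*l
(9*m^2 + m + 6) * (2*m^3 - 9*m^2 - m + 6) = 18*m^5 - 79*m^4 - 6*m^3 - m^2 + 36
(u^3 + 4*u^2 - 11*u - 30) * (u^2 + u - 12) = u^5 + 5*u^4 - 19*u^3 - 89*u^2 + 102*u + 360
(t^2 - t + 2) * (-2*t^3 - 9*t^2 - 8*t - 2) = -2*t^5 - 7*t^4 - 3*t^3 - 12*t^2 - 14*t - 4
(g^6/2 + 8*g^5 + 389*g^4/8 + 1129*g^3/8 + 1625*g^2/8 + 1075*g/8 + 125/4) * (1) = g^6/2 + 8*g^5 + 389*g^4/8 + 1129*g^3/8 + 1625*g^2/8 + 1075*g/8 + 125/4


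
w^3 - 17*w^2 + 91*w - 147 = (w - 7)^2*(w - 3)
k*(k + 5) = k^2 + 5*k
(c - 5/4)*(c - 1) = c^2 - 9*c/4 + 5/4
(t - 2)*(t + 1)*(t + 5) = t^3 + 4*t^2 - 7*t - 10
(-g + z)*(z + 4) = -g*z - 4*g + z^2 + 4*z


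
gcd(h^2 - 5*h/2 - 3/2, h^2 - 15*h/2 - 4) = h + 1/2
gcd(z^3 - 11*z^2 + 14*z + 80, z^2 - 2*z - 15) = z - 5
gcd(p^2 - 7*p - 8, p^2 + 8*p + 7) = p + 1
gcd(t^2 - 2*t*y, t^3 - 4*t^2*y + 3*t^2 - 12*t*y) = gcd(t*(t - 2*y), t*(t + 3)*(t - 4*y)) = t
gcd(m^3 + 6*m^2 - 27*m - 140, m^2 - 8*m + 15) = m - 5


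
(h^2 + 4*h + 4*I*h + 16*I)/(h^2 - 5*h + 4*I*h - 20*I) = (h + 4)/(h - 5)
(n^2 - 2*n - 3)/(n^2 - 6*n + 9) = (n + 1)/(n - 3)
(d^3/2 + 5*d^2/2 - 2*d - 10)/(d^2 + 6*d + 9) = (d^3 + 5*d^2 - 4*d - 20)/(2*(d^2 + 6*d + 9))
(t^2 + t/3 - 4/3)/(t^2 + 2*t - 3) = (t + 4/3)/(t + 3)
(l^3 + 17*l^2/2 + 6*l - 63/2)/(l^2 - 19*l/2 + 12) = (l^2 + 10*l + 21)/(l - 8)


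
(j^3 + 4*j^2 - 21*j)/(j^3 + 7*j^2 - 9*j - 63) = j/(j + 3)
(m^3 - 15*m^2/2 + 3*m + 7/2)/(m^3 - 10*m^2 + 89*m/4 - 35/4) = 2*(2*m^2 - m - 1)/(4*m^2 - 12*m + 5)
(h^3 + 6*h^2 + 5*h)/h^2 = h + 6 + 5/h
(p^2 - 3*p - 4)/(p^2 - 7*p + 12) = (p + 1)/(p - 3)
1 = 1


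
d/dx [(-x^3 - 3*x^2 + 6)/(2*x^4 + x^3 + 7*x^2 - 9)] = x*(-3*(x + 2)*(2*x^4 + x^3 + 7*x^2 - 9) + (8*x^2 + 3*x + 14)*(x^3 + 3*x^2 - 6))/(2*x^4 + x^3 + 7*x^2 - 9)^2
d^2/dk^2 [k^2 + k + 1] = 2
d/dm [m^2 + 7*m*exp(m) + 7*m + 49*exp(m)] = 7*m*exp(m) + 2*m + 56*exp(m) + 7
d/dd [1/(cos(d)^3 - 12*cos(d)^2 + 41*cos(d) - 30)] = (3*cos(d)^2 - 24*cos(d) + 41)*sin(d)/(cos(d)^3 - 12*cos(d)^2 + 41*cos(d) - 30)^2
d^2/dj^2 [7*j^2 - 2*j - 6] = 14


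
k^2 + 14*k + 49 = (k + 7)^2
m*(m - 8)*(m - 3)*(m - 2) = m^4 - 13*m^3 + 46*m^2 - 48*m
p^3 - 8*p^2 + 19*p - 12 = (p - 4)*(p - 3)*(p - 1)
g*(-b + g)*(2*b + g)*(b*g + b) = -2*b^3*g^2 - 2*b^3*g + b^2*g^3 + b^2*g^2 + b*g^4 + b*g^3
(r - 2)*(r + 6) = r^2 + 4*r - 12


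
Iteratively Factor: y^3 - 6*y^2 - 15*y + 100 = (y - 5)*(y^2 - y - 20) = (y - 5)*(y + 4)*(y - 5)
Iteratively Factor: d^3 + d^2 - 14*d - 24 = (d + 3)*(d^2 - 2*d - 8) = (d - 4)*(d + 3)*(d + 2)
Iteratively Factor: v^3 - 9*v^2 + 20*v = (v - 4)*(v^2 - 5*v) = v*(v - 4)*(v - 5)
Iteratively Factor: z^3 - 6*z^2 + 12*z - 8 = (z - 2)*(z^2 - 4*z + 4) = (z - 2)^2*(z - 2)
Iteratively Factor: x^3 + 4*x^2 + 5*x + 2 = (x + 2)*(x^2 + 2*x + 1) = (x + 1)*(x + 2)*(x + 1)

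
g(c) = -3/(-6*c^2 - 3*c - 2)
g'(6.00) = 0.00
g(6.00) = 0.01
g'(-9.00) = 0.00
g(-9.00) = 0.01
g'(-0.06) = -2.02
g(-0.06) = 1.63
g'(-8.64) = 0.00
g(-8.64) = 0.01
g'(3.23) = -0.02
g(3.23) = 0.04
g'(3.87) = -0.01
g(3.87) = 0.03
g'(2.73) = -0.04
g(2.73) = 0.05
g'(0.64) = -0.79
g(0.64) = 0.47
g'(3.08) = -0.03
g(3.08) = 0.04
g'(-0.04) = -2.12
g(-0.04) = 1.59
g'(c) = -3*(12*c + 3)/(-6*c^2 - 3*c - 2)^2 = 9*(-4*c - 1)/(6*c^2 + 3*c + 2)^2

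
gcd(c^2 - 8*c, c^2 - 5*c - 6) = 1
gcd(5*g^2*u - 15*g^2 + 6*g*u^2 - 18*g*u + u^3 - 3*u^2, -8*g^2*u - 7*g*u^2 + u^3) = g + u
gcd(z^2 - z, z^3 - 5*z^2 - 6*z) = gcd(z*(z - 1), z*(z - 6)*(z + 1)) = z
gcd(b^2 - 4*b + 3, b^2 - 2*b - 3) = b - 3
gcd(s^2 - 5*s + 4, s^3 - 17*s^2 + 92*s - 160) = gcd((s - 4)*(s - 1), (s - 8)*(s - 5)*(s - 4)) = s - 4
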